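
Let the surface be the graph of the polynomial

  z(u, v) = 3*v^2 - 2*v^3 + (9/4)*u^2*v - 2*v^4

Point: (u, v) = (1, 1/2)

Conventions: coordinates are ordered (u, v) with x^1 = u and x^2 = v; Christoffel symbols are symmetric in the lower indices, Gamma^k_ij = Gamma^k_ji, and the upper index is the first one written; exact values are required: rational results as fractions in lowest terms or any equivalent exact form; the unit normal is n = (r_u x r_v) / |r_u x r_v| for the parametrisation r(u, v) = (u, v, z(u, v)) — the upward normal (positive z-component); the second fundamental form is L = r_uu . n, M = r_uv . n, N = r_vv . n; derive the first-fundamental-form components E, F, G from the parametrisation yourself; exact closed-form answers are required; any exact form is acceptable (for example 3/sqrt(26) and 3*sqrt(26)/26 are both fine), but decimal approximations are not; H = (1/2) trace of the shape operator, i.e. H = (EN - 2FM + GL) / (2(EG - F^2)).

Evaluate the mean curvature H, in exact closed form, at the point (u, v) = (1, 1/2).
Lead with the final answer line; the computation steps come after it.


Answer: H = -4659*sqrt(218)/95048

z_u = 9/4, z_v = 11/4, z_uu = 9/4, z_uv = 9/2, z_vv = -6
E = 97/16, F = 99/16, G = 137/16; answer radicand W^2 = 109/8
unnormalised second-form numerators: l = 9/4, m = 9/2, n = -6; L = l/sqrt(109/8), and similarly M = m/sqrt(W^2), N = n/sqrt(W^2)
H = (E*n - 2*F*m + G*l) / (2*(EG - F^2)*sqrt(W^2)); E*n - 2*F*m + G*l = -4659/64, EG - F^2 = 109/8, so H = (-4659/1744)/sqrt(109/8)


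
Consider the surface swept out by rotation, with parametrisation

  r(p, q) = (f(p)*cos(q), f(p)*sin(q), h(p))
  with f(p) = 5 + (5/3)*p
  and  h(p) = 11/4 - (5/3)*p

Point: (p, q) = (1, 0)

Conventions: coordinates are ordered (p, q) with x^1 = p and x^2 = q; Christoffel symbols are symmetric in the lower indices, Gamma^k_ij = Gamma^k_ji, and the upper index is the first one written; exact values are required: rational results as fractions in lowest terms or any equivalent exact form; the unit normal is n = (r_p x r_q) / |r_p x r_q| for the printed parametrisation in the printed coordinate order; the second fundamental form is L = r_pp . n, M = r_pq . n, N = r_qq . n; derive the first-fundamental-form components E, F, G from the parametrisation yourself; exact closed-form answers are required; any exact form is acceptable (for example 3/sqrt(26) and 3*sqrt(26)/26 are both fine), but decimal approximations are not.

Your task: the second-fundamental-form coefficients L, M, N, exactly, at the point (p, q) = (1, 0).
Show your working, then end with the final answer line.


f = 20/3, f' = 5/3, f'' = 0, h' = -5/3, h'' = 0
E = 50/9, F = 0, G = 400/9; answer radicand W^2 = 50/9
unnormalised second-form numerators: l = 0, m = 0, n = -100/9; L = l/sqrt(50/9), and similarly M = m/sqrt(W^2), N = n/sqrt(W^2)

Answer: L = 0, M = 0, N = -10*sqrt(2)/3


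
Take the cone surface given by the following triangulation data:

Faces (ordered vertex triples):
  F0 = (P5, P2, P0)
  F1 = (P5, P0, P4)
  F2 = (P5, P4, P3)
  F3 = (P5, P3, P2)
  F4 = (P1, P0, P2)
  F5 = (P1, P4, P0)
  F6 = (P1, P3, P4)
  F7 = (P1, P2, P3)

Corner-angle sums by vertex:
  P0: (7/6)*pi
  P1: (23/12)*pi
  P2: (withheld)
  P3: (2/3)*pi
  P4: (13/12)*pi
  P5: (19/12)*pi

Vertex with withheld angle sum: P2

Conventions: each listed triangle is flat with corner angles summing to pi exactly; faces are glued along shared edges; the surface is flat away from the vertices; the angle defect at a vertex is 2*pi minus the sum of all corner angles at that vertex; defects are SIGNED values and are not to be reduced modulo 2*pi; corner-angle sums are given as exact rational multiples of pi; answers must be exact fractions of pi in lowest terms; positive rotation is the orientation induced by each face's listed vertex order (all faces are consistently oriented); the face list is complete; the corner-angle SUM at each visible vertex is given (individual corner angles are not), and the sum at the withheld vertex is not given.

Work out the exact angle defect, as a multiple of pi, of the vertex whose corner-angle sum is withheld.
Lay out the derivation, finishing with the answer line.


V = 6, E = 12, F = 8; chi = V - E + F = 2
Gauss-Bonnet: total defect = 2*pi*chi = 4*pi; visible defects sum to (43/12)*pi

Answer: defect(P2) = (5/12)*pi


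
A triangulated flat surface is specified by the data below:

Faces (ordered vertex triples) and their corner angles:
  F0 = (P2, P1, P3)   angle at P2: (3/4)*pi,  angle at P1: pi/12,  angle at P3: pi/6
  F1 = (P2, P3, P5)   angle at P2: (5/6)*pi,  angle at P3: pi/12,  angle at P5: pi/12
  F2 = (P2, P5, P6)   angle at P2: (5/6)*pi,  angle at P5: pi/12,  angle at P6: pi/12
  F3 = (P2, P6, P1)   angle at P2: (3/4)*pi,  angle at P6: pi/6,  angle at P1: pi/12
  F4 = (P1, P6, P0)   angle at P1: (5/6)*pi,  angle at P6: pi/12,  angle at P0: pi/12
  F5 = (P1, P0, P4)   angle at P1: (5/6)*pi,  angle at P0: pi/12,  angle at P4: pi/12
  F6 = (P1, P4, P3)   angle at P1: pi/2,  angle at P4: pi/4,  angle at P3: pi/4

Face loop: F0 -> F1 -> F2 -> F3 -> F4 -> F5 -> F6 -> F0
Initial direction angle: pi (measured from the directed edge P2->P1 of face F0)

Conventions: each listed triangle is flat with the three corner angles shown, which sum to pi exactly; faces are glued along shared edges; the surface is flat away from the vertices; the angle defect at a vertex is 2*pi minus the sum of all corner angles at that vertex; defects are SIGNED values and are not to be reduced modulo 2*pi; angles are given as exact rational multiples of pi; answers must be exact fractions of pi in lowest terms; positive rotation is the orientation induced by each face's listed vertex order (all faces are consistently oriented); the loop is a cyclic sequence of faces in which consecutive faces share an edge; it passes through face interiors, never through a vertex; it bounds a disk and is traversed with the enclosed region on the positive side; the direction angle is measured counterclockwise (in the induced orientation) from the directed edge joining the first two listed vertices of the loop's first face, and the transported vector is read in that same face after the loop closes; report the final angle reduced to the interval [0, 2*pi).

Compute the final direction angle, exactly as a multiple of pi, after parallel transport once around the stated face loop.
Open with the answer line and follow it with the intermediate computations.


Answer: final direction angle = (3/2)*pi

enclosed vertex P1: corner angles sum to (7/3)*pi, defect = 2*pi - (7/3)*pi = -pi/3
enclosed vertex P2: corner angles sum to (19/6)*pi, defect = 2*pi - (19/6)*pi = (-7/6)*pi
transport around the loop rotates by the sum of enclosed defects; add to the initial angle mod 2*pi
final angle = pi - (3/2)*pi = (3/2)*pi (mod 2*pi)


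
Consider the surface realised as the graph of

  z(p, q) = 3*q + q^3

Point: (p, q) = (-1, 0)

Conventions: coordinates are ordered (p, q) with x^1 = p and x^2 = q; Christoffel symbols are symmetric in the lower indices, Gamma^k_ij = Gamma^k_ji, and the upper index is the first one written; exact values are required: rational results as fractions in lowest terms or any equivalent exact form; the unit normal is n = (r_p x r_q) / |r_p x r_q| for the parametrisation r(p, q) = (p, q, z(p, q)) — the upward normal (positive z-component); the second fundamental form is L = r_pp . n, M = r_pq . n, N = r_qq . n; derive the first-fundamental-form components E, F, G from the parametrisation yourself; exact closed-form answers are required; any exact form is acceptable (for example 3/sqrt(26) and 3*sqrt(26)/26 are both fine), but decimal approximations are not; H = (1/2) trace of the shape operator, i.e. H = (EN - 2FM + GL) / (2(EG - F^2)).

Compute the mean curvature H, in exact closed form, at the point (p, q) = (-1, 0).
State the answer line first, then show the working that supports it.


Answer: H = 0

z_p = 0, z_q = 3, z_pp = 0, z_pq = 0, z_qq = 0
E = 1, F = 0, G = 10; answer radicand W^2 = 10
unnormalised second-form numerators: l = 0, m = 0, n = 0; L = l/sqrt(10), and similarly M = m/sqrt(W^2), N = n/sqrt(W^2)
H = (E*n - 2*F*m + G*l) / (2*(EG - F^2)*sqrt(W^2)); E*n - 2*F*m + G*l = 0, EG - F^2 = 10, so H = (0)/sqrt(10)


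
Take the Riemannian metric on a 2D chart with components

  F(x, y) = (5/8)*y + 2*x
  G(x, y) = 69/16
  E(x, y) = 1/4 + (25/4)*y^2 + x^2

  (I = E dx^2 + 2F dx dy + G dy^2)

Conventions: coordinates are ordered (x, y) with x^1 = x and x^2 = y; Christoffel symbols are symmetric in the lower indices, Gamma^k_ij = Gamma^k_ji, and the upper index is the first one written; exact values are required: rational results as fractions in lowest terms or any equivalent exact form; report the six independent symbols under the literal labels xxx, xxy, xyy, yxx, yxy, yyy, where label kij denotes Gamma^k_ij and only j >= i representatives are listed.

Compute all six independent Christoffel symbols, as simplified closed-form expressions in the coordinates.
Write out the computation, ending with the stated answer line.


E = 1/4 + (25/4)*y^2 + x^2; F = (5/8)*y + 2*x; G = 69/16
Gamma^k_ij = (1/2) g^{kl} (d_i g_jl + d_j g_il - d_l g_ij), with g^inv = (1/(EG-F^2)) [[G, -F], [-F, E]]
first partials: E_x = 2*x, E_y = (25/2)*y, F_x = 2, F_y = 5/8, G_x = 0, G_y = 0
D = EG - F^2 = 69/64 + (425/16)*y^2 - (5/2)*x*y + (5/16)*x^2
expanded: Gamma^x_xx = (G E_x - 2F F_x + F E_y)/(2D), Gamma^x_xy = (G E_y - F G_x)/(2D), Gamma^x_yy = (2G F_y - G G_x - F G_y)/(2D), Gamma^y_xx = (2E F_x - E E_y - F E_x)/(2D), Gamma^y_xy = (E G_x - F E_y)/(2D), Gamma^y_yy = (E G_y - 2F F_y + F G_x)/(2D); substitute and cancel common factors

Answer: Gamma_xxx = (800*x*y + 20*x + 250*y^2 - 80*y)/(20*x^2 - 160*x*y + 1700*y^2 + 69), Gamma_xxy = 1725*y/(20*x^2 - 160*x*y + 1700*y^2 + 69), Gamma_xyy = 345/(40*x^2 - 320*x*y + 3400*y^2 + 138), Gamma_yxx = (-400*x^2*y - 40*x*y - 2500*y^3 + 800*y^2 - 100*y + 32)/(20*x^2 - 160*x*y + 1700*y^2 + 69), Gamma_yxy = (-800*x*y - 250*y^2)/(20*x^2 - 160*x*y + 1700*y^2 + 69), Gamma_yyy = (-80*x - 25*y)/(20*x^2 - 160*x*y + 1700*y^2 + 69)


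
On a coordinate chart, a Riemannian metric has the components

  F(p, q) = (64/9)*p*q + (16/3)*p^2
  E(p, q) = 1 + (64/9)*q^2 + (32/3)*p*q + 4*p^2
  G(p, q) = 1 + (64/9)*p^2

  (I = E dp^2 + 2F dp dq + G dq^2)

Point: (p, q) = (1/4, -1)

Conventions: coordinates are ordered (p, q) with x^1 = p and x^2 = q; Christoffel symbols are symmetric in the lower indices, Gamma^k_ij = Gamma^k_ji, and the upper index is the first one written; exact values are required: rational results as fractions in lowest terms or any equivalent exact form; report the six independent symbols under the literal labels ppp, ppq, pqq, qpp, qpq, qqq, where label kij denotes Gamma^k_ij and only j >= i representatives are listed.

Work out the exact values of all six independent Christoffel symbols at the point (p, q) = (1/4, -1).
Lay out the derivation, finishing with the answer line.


E = 205/36, F = -13/9, G = 13/9 at the point
E_p = -26/3, E_q = -104/9, F_p = -40/9, F_q = 16/9, G_p = 32/9, G_q = 0
EG - F^2 = 221/36;  g^inv = (36/221) * [[13/9, 13/9], [13/9, 205/36]]
first-kind symbols [ij,l] = (1/2)(d_i g_jl + d_j g_il - d_l g_ij): [pp,p] = E_p/2 = -13/3, [pp,q] = F_p - E_q/2 = 4/3, [pq,p] = E_q/2 = -52/9, [pq,q] = G_p/2 = 16/9, [qq,p] = F_q - G_p/2 = 0, [qq,q] = G_q/2 = 0
Gamma^p_ij = (G*[ij,p] - F*[ij,q])/(EG - F^2), Gamma^q_ij = (E*[ij,q] - F*[ij,p])/(EG - F^2)

Answer: Gamma_ppp = -12/17, Gamma_ppq = -16/17, Gamma_pqq = 0, Gamma_qpp = 48/221, Gamma_qpq = 64/221, Gamma_qqq = 0


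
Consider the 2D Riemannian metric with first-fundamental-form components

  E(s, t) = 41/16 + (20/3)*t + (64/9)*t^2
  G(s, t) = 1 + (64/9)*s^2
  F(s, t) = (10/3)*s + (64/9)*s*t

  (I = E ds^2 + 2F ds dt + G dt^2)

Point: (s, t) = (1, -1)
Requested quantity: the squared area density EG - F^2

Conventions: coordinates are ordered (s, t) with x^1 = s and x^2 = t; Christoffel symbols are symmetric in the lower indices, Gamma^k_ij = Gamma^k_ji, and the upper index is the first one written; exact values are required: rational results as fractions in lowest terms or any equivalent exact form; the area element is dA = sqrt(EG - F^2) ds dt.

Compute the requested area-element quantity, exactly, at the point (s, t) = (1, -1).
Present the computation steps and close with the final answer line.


E = 433/144, F = -34/9, G = 73/9; EG - F^2 = 1457/144

Answer: EG - F^2 = 1457/144


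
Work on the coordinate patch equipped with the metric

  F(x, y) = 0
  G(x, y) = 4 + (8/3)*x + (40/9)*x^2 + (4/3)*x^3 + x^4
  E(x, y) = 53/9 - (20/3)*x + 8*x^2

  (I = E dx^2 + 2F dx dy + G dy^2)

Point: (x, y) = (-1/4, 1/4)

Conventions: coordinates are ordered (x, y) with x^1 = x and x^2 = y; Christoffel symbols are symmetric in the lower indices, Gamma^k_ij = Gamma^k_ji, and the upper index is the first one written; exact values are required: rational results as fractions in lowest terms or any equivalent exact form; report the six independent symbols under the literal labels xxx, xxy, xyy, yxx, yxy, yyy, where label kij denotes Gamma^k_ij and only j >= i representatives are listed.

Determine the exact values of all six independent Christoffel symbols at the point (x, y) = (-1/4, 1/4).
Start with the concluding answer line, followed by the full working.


Answer: Gamma_xxx = -96/145, Gamma_xxy = 0, Gamma_xyy = -91/2320, Gamma_yxx = 0, Gamma_yxy = 8/91, Gamma_yyy = 0

E = 145/18, F = 0, G = 8281/2304 at the point
E_x = -32/3, E_y = 0, F_x = 0, F_y = 0, G_x = 91/144, G_y = 0
EG - F^2 = 1200745/41472;  g^inv = (41472/1200745) * [[8281/2304, 0], [0, 145/18]]
first-kind symbols [ij,l] = (1/2)(d_i g_jl + d_j g_il - d_l g_ij): [xx,x] = E_x/2 = -16/3, [xx,y] = F_x - E_y/2 = 0, [xy,x] = E_y/2 = 0, [xy,y] = G_x/2 = 91/288, [yy,x] = F_y - G_x/2 = -91/288, [yy,y] = G_y/2 = 0
Gamma^x_ij = (G*[ij,x] - F*[ij,y])/(EG - F^2), Gamma^y_ij = (E*[ij,y] - F*[ij,x])/(EG - F^2)


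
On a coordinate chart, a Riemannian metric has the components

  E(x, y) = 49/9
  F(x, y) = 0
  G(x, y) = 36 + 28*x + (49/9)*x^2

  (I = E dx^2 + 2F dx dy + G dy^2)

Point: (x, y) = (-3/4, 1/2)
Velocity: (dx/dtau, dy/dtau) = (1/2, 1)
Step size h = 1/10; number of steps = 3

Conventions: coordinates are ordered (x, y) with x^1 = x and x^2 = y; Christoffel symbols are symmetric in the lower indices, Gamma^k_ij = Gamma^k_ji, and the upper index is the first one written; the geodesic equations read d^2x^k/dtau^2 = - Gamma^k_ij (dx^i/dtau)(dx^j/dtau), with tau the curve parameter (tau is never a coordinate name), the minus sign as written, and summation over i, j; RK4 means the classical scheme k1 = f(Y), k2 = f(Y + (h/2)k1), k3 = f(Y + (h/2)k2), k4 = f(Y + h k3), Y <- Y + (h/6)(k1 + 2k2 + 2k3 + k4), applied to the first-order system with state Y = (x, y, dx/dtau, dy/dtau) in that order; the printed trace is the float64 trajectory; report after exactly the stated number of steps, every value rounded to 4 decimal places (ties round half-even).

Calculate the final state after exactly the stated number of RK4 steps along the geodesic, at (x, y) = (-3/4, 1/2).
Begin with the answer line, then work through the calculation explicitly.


Answer: x = -0.5257, y = 0.7704, dx/dtau = 0.9683, dy/dtau = 0.7927

f(Y) = (dx/dtau, dy/dtau, -Gamma^x_ij Y'^i Y'^j, -Gamma^y_ij Y'^i Y'^j) with the Gammas evaluated at the stage position; h = 0.100000; intermediate values shown to 6 dp
step 0: x = -0.7500, y = 0.5000, dx/dtau = 0.5000, dy/dtau = 1.0000
step 1:
  k1: at (x, y) = (-0.750000, 0.500000), (dx/dtau, dy/dtau) = (0.500000, 1.000000); Gamma_xxx = 0.000000, Gamma_xxy = 0.000000, Gamma_xyy = -1.821429, Gamma_yxx = 0.000000, Gamma_yxy = 0.549020, Gamma_yyy = 0.000000; k1 = (0.500000, 1.000000, 1.821429, -0.549020)
  k2: at (x, y) = (-0.725000, 0.550000), (dx/dtau, dy/dtau) = (0.591071, 0.972549); Gamma_xxx = 0.000000, Gamma_xxy = 0.000000, Gamma_xyy = -1.846429, Gamma_yxx = 0.000000, Gamma_yxy = 0.541586, Gamma_yyy = 0.000000; k2 = (0.591071, 0.972549, 1.746447, -0.622657)
  k3: at (x, y) = (-0.720446, 0.548627), (dx/dtau, dy/dtau) = (0.587322, 0.968867); Gamma_xxx = 0.000000, Gamma_xxy = 0.000000, Gamma_xyy = -1.850982, Gamma_yxx = 0.000000, Gamma_yxy = 0.540254, Gamma_yyy = 0.000000; k3 = (0.587322, 0.968867, 1.737523, -0.614849)
  k4: at (x, y) = (-0.691268, 0.596887), (dx/dtau, dy/dtau) = (0.673752, 0.938515); Gamma_xxx = 0.000000, Gamma_xxy = 0.000000, Gamma_xyy = -1.880161, Gamma_yxx = 0.000000, Gamma_yxy = 0.531869, Gamma_yyy = 0.000000; k4 = (0.673752, 0.938515, 1.656066, -0.672630)
  Y <- Y + (h/6)(k1 + 2k2 + 2k3 + k4): x = -0.6912, y = 0.5970, dx/dtau = 0.6741, dy/dtau = 0.9384
step 2:
  k1: at (x, y) = (-0.691158, 0.597022), (dx/dtau, dy/dtau) = (0.674091, 0.938389); Gamma_xxx = 0.000000, Gamma_xxy = 0.000000, Gamma_xyy = -1.880271, Gamma_yxx = 0.000000, Gamma_yxy = 0.531838, Gamma_yyy = 0.000000; k1 = (0.674091, 0.938389, 1.655717, -0.672838)
  k2: at (x, y) = (-0.657453, 0.643942), (dx/dtau, dy/dtau) = (0.756876, 0.904747); Gamma_xxx = 0.000000, Gamma_xxy = 0.000000, Gamma_xyy = -1.913975, Gamma_yxx = 0.000000, Gamma_yxy = 0.522473, Gamma_yyy = 0.000000; k2 = (0.756876, 0.904747, 1.566718, -0.715560)
  k3: at (x, y) = (-0.653314, 0.642260), (dx/dtau, dy/dtau) = (0.752426, 0.902611); Gamma_xxx = 0.000000, Gamma_xxy = 0.000000, Gamma_xyy = -1.918115, Gamma_yxx = 0.000000, Gamma_yxy = 0.521345, Gamma_yyy = 0.000000; k3 = (0.752426, 0.902611, 1.562701, -0.708142)
  k4: at (x, y) = (-0.615915, 0.687284), (dx/dtau, dy/dtau) = (0.830361, 0.867575); Gamma_xxx = 0.000000, Gamma_xxy = 0.000000, Gamma_xyy = -1.955514, Gamma_yxx = 0.000000, Gamma_yxy = 0.511375, Gamma_yyy = 0.000000; k4 = (0.830361, 0.867575, 1.471888, -0.736789)
  Y <- Y + (h/6)(k1 + 2k2 + 2k3 + k4): x = -0.6158, y = 0.6874, dx/dtau = 0.8305, dy/dtau = 0.8674
step 3:
  k1: at (x, y) = (-0.615773, 0.687367), (dx/dtau, dy/dtau) = (0.830531, 0.867438); Gamma_xxx = 0.000000, Gamma_xxy = 0.000000, Gamma_xyy = -1.955655, Gamma_yxx = 0.000000, Gamma_yxy = 0.511338, Gamma_yyy = 0.000000; k1 = (0.830531, 0.867438, 1.471532, -0.736771)
  k2: at (x, y) = (-0.574247, 0.730739), (dx/dtau, dy/dtau) = (0.904108, 0.830600); Gamma_xxx = 0.000000, Gamma_xxy = 0.000000, Gamma_xyy = -1.997182, Gamma_yxx = 0.000000, Gamma_yxy = 0.500706, Gamma_yyy = 0.000000; k2 = (0.904108, 0.830600, 1.377848, -0.752012)
  k3: at (x, y) = (-0.570568, 0.728897), (dx/dtau, dy/dtau) = (0.899424, 0.829838); Gamma_xxx = 0.000000, Gamma_xxy = 0.000000, Gamma_xyy = -2.000861, Gamma_yxx = 0.000000, Gamma_yxy = 0.499785, Gamma_yyy = 0.000000; k3 = (0.899424, 0.829838, 1.377854, -0.746055)
  k4: at (x, y) = (-0.525831, 0.770351), (dx/dtau, dy/dtau) = (0.968317, 0.792833); Gamma_xxx = 0.000000, Gamma_xxy = 0.000000, Gamma_xyy = -2.045598, Gamma_yxx = 0.000000, Gamma_yxy = 0.488855, Gamma_yyy = 0.000000; k4 = (0.968317, 0.792833, 1.285830, -0.750601)
  Y <- Y + (h/6)(k1 + 2k2 + 2k3 + k4): x = -0.5257, y = 0.7704, dx/dtau = 0.9683, dy/dtau = 0.7927


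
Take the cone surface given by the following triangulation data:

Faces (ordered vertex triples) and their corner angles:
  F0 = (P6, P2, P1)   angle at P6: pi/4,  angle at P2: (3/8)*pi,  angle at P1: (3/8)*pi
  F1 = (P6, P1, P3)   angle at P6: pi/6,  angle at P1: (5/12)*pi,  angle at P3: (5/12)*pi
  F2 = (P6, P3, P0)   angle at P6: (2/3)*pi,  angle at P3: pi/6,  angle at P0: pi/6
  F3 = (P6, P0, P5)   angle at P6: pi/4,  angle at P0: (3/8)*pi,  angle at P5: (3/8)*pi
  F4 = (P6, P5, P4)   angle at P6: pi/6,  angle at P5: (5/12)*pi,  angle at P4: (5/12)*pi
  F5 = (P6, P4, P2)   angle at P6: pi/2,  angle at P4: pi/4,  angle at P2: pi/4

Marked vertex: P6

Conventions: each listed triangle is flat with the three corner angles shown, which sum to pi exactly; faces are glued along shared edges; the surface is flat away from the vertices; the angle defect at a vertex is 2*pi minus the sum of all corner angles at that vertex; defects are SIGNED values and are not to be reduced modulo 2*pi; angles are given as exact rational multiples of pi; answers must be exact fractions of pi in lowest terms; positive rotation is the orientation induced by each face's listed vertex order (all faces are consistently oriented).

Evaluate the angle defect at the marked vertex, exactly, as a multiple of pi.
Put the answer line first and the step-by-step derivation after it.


Answer: defect(P6) = 0

Sum of corner angles at P6: 2*pi
defect = 2*pi - 2*pi


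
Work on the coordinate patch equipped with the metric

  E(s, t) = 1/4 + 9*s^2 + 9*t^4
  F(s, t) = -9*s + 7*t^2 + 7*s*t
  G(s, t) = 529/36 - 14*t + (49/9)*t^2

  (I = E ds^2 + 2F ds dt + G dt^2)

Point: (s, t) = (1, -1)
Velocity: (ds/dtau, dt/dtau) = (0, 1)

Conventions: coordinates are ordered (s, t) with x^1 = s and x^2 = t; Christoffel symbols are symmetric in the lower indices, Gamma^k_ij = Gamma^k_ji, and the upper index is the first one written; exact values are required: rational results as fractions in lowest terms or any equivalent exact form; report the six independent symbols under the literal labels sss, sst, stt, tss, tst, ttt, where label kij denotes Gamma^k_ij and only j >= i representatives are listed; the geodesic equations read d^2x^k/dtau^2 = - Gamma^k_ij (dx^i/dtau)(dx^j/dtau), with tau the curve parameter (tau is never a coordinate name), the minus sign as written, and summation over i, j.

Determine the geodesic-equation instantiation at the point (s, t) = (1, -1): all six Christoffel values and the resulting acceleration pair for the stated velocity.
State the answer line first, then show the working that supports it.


Answer: Gamma_sss = 46836/78053, Gamma_sst = -88488/78053, Gamma_stt = -50540/78053, Gamma_tss = 16920/78053, Gamma_tst = -23328/78053, Gamma_ttt = -41776/78053; accelerations (d^2s/dtau^2, d^2t/dtau^2) = (50540/78053, 41776/78053)

E = 73/4, F = -9, G = 1229/36 at the point
E_s = 18, E_t = -36, F_s = -16, F_t = -7, G_s = 0, G_t = -224/9
EG - F^2 = 78053/144;  g^inv = (144/78053) * [[1229/36, 9], [9, 73/4]]
first-kind symbols [ij,l] = (1/2)(d_i g_jl + d_j g_il - d_l g_ij): [ss,s] = E_s/2 = 9, [ss,t] = F_s - E_t/2 = 2, [st,s] = E_t/2 = -18, [st,t] = G_s/2 = 0, [tt,s] = F_t - G_s/2 = -7, [tt,t] = G_t/2 = -112/9
Gamma^s_ij = (G*[ij,s] - F*[ij,t])/(EG - F^2), Gamma^t_ij = (E*[ij,t] - F*[ij,s])/(EG - F^2)
Gamma_sss = 46836/78053, Gamma_sst = -88488/78053, Gamma_stt = -50540/78053, Gamma_tss = 16920/78053, Gamma_tst = -23328/78053, Gamma_ttt = -41776/78053
d^2s/dtau^2 = -(Gamma_sss*(0)^2 + 2*Gamma_sst*(0)*(1) + Gamma_stt*(1)^2) = 50540/78053
d^2t/dtau^2 = -(Gamma_tss*(0)^2 + 2*Gamma_tst*(0)*(1) + Gamma_ttt*(1)^2) = 41776/78053


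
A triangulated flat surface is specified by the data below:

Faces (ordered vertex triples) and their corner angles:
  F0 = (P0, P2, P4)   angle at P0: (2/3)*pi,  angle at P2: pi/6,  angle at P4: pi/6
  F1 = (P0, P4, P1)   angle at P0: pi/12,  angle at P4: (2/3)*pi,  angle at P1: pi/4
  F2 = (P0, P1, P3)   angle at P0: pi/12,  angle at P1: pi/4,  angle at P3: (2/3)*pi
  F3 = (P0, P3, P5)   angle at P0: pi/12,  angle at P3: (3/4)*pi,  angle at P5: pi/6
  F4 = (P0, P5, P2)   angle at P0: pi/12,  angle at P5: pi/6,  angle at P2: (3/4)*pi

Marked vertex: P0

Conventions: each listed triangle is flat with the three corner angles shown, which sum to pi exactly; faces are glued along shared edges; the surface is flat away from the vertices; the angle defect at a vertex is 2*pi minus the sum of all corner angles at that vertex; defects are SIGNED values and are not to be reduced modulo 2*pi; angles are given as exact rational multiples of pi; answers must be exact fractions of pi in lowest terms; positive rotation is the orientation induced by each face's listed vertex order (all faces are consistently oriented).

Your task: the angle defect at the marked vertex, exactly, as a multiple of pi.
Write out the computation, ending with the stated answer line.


Sum of corner angles at P0: pi
defect = 2*pi - pi

Answer: defect(P0) = pi


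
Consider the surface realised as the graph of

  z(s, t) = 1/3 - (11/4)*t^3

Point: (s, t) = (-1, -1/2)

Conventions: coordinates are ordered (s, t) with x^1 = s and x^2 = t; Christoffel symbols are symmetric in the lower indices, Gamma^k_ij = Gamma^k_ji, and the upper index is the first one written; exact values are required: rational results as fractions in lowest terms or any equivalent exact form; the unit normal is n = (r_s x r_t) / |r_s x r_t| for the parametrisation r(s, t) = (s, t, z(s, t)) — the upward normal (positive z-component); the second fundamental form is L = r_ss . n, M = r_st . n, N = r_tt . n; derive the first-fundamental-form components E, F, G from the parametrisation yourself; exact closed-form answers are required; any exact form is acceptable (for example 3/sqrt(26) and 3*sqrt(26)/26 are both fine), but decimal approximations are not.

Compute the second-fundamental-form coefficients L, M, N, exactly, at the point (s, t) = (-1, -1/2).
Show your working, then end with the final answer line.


z_s = 0, z_t = -33/16, z_ss = 0, z_st = 0, z_tt = 33/4
E = 1, F = 0, G = 1345/256; answer radicand W^2 = 1345/256
unnormalised second-form numerators: l = 0, m = 0, n = 33/4; L = l/sqrt(1345/256), and similarly M = m/sqrt(W^2), N = n/sqrt(W^2)

Answer: L = 0, M = 0, N = 132*sqrt(1345)/1345


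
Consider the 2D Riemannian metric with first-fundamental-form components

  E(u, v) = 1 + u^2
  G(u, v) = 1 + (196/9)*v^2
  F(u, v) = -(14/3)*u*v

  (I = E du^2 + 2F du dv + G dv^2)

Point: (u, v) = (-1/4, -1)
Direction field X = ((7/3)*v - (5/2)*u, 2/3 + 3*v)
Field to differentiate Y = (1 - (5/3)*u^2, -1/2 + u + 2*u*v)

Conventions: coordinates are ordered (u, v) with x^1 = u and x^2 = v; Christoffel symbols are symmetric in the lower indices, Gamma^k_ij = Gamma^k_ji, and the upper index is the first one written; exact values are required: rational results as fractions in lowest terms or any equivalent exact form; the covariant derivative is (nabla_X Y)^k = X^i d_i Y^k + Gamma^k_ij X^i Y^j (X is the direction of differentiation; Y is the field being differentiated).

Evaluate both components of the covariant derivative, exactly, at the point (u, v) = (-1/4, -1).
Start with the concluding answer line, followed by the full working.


Answer: (nabla_X Y)^u = -56713/41184, (nabla_X Y)^v = 2295/1144

E = 17/16, F = -7/6, G = 205/9 at the point
E_u = -1/2, E_v = 0, F_u = 14/3, F_v = 7/6, G_u = 0, G_v = -392/9
EG - F^2 = 3289/144;  g^inv = (144/3289) * [[205/9, 7/6], [7/6, 17/16]]
first-kind symbols [ij,l] = (1/2)(d_i g_jl + d_j g_il - d_l g_ij): [uu,u] = E_u/2 = -1/4, [uu,v] = F_u - E_v/2 = 14/3, [uv,u] = E_v/2 = 0, [uv,v] = G_u/2 = 0, [vv,u] = F_v - G_u/2 = 7/6, [vv,v] = G_v/2 = -196/9
Gamma^u_ij = (G*[ij,u] - F*[ij,v])/(EG - F^2), Gamma^v_ij = (E*[ij,v] - F*[ij,u])/(EG - F^2)
Gamma_uuu = -36/3289, Gamma_uuv = 0, Gamma_uvv = 168/3289, Gamma_vuu = 672/3289, Gamma_vuv = 0, Gamma_vvv = -3136/3289
X = (-41/24, -7/3), Y = (43/48, -1/4) at the point


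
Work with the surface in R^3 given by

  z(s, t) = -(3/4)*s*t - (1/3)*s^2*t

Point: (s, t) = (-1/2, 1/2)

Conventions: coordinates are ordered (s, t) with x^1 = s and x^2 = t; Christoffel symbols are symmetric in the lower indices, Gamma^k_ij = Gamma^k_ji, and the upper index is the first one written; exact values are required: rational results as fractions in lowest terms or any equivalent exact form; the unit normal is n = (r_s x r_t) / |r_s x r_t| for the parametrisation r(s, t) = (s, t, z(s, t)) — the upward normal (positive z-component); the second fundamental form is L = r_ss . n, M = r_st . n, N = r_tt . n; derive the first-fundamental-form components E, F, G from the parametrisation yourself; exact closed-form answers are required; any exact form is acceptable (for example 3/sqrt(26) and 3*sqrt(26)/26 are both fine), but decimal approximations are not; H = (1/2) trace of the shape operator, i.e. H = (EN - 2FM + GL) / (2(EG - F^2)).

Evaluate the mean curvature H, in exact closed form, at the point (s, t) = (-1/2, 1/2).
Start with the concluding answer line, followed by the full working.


Answer: H = -57*sqrt(26)/1690

z_s = -5/24, z_t = 7/24, z_ss = -1/3, z_st = -5/12, z_tt = 0
E = 601/576, F = -35/576, G = 625/576; answer radicand W^2 = 325/288
unnormalised second-form numerators: l = -1/3, m = -5/12, n = 0; L = l/sqrt(325/288), and similarly M = m/sqrt(W^2), N = n/sqrt(W^2)
H = (E*n - 2*F*m + G*l) / (2*(EG - F^2)*sqrt(W^2)); E*n - 2*F*m + G*l = -475/1152, EG - F^2 = 325/288, so H = (-19/104)/sqrt(325/288)


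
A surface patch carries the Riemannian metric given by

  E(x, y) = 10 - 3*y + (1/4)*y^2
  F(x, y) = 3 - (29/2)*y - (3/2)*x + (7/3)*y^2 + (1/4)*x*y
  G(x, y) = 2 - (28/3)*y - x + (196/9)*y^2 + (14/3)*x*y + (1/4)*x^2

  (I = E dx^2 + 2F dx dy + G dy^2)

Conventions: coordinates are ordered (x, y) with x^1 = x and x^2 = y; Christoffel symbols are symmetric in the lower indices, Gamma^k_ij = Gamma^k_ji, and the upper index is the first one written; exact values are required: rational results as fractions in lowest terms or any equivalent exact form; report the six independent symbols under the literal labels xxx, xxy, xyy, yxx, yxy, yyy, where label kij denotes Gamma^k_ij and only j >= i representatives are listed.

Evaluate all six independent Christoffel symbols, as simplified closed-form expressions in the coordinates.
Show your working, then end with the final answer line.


E = 10 - 3*y + (1/4)*y^2; F = 3 - (29/2)*y - (3/2)*x + (7/3)*y^2 + (1/4)*x*y; G = 2 - (28/3)*y - x + (196/9)*y^2 + (14/3)*x*y + (1/4)*x^2
Gamma^k_ij = (1/2) g^{kl} (d_i g_jl + d_j g_il - d_l g_ij), with g^inv = (1/(EG-F^2)) [[G, -F], [-F, E]]
first partials: E_x = 0, E_y = -3 + (1/2)*y, F_x = -3/2 + (1/4)*y, F_y = -29/2 + (14/3)*y + (1/4)*x, G_x = -1 + (14/3)*y + (1/2)*x, G_y = -28/3 + (392/9)*y + (14/3)*x
D = EG - F^2 = 11 - (37/3)*y - x + (793/36)*y^2 + (14/3)*x*y + (1/4)*x^2
expanded: Gamma^x_xx = (G E_x - 2F F_x + F E_y)/(2D), Gamma^x_xy = (G E_y - F G_x)/(2D), Gamma^x_yy = (2G F_y - G G_x - F G_y)/(2D), Gamma^y_xx = (2E F_x - E E_y - F E_x)/(2D), Gamma^y_xy = (E G_x - F E_y)/(2D), Gamma^y_yy = (E G_y - 2F F_y + F G_x)/(2D); substitute and cancel common factors

Answer: Gamma_xxx = 0, Gamma_xxy = (9*y - 54)/(9*x^2 + 168*x*y - 36*x + 793*y^2 - 444*y + 396), Gamma_xyy = (84*y - 504)/(9*x^2 + 168*x*y - 36*x + 793*y^2 - 444*y + 396), Gamma_yxx = 0, Gamma_yxy = (9*x + 84*y - 18)/(9*x^2 + 168*x*y - 36*x + 793*y^2 - 444*y + 396), Gamma_yyy = (84*x + 784*y - 168)/(9*x^2 + 168*x*y - 36*x + 793*y^2 - 444*y + 396)


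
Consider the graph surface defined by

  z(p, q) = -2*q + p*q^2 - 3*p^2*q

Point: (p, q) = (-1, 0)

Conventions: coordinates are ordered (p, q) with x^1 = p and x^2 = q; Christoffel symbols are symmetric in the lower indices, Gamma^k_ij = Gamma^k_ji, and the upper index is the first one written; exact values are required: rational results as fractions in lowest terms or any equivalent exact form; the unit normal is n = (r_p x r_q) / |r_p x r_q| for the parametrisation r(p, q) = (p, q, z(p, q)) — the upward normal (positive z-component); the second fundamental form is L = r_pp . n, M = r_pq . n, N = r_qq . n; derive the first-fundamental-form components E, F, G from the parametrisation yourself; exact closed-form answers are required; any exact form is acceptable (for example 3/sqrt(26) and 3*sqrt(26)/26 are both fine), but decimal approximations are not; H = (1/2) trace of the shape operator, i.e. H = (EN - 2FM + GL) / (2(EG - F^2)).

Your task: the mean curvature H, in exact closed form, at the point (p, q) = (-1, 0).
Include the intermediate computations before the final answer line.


z_p = 0, z_q = -5, z_pp = 0, z_pq = 6, z_qq = -2
E = 1, F = 0, G = 26; answer radicand W^2 = 26
unnormalised second-form numerators: l = 0, m = 6, n = -2; L = l/sqrt(26), and similarly M = m/sqrt(W^2), N = n/sqrt(W^2)
H = (E*n - 2*F*m + G*l) / (2*(EG - F^2)*sqrt(W^2)); E*n - 2*F*m + G*l = -2, EG - F^2 = 26, so H = (-1/26)/sqrt(26)

Answer: H = -sqrt(26)/676


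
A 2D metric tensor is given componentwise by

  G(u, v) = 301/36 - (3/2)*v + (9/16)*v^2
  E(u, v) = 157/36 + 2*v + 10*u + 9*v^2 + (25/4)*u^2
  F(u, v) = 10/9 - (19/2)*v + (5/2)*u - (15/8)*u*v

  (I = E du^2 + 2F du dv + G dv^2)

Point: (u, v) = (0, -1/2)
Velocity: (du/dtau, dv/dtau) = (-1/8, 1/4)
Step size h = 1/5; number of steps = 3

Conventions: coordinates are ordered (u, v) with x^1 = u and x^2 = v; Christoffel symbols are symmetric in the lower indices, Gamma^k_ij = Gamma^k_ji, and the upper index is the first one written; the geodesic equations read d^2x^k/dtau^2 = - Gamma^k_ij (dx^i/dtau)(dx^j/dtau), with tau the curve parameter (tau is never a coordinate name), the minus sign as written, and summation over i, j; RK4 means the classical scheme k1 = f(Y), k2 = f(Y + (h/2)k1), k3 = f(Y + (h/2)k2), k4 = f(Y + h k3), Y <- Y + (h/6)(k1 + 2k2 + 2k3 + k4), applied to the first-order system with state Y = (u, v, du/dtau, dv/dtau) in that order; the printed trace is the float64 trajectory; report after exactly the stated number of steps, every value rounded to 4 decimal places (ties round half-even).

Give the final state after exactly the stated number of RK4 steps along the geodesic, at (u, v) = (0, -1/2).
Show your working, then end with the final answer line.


f(Y) = (du/dtau, dv/dtau, -Gamma^u_ij Y'^i Y'^j, -Gamma^v_ij Y'^i Y'^j) with the Gammas evaluated at the stage position; h = 0.200000; intermediate values shown to 6 dp
step 0: u = 0.0000, v = -0.5000, du/dtau = -0.1250, dv/dtau = 0.2500
step 1:
  k1: at (u, v) = (0.000000, -0.500000), (du/dtau, dv/dtau) = (-0.125000, 0.250000); Gamma_uuu = 0.318750, Gamma_uuv = -1.844036, Gamma_uvv = -4.661031, Gamma_vuu = 0.547926, Gamma_vuv = 1.168224, Gamma_vvv = 2.841366; k1 = (-0.125000, 0.250000, 0.171082, -0.113133)
  k2: at (u, v) = (-0.012500, -0.475000), (du/dtau, dv/dtau) = (-0.107892, 0.238687); Gamma_uuu = 0.454637, Gamma_uuv = -1.695113, Gamma_uvv = -4.585612, Gamma_vuu = 0.448691, Gamma_vuv = 1.028291, Gamma_vvv = 2.671170; k2 = (-0.107892, 0.238687, 0.168650, -0.104441)
  k3: at (u, v) = (-0.010789, -0.476131), (du/dtau, dv/dtau) = (-0.108135, 0.239556); Gamma_uuu = 0.449450, Gamma_uuv = -1.695947, Gamma_uvv = -4.574242, Gamma_vuu = 0.452254, Gamma_vuv = 1.031584, Gamma_vvv = 2.671750; k3 = (-0.108135, 0.239556, 0.169382, -0.105167)
  k4: at (u, v) = (-0.021627, -0.452089), (du/dtau, dv/dtau) = (-0.091124, 0.228967); Gamma_uuu = 0.570164, Gamma_uuv = -1.553402, Gamma_uvv = -4.492105, Gamma_vuu = 0.368733, Gamma_vuv = 0.905065, Gamma_vvv = 2.507545; k4 = (-0.091124, 0.228967, 0.165946, -0.096755)
  Y <- Y + (h/6)(k1 + 2k2 + 2k3 + k4): u = -0.0216, v = -0.4522, du/dtau = -0.0912, dv/dtau = 0.2290
step 2:
  k1: at (u, v) = (-0.021606, -0.452152), (du/dtau, dv/dtau) = (-0.091230, 0.229030); Gamma_uuu = 0.569861, Gamma_uuv = -1.553799, Gamma_uvv = -4.492403, Gamma_vuu = 0.368938, Gamma_vuv = 0.905396, Gamma_vvv = 2.508006; k1 = (-0.091230, 0.229030, 0.165973, -0.096792)
  k2: at (u, v) = (-0.030729, -0.429249), (du/dtau, dv/dtau) = (-0.074633, 0.219351); Gamma_uuu = 0.675355, Gamma_uuv = -1.418812, Gamma_uvv = -4.404559, Gamma_vuu = 0.299964, Gamma_vuv = 0.792446, Gamma_vvv = 2.351220; k2 = (-0.074633, 0.219351, 0.161708, -0.088853)
  k3: at (u, v) = (-0.029069, -0.430217), (du/dtau, dv/dtau) = (-0.075059, 0.220145); Gamma_uuu = 0.671109, Gamma_uuv = -1.419074, Gamma_uvv = -4.392666, Gamma_vuu = 0.302350, Gamma_vuv = 0.794703, Gamma_vvv = 2.351076; k3 = (-0.075059, 0.220145, 0.162206, -0.089382)
  k4: at (u, v) = (-0.036618, -0.408123), (du/dtau, dv/dtau) = (-0.058789, 0.211154); Gamma_uuu = 0.763797, Gamma_uuv = -1.290241, Gamma_uvv = -4.298385, Gamma_vuu = 0.244803, Gamma_vuv = 0.692822, Gamma_vvv = 2.200072; k4 = (-0.058789, 0.211154, 0.156974, -0.081737)
  Y <- Y + (h/6)(k1 + 2k2 + 2k3 + k4): u = -0.0366, v = -0.4082, du/dtau = -0.0589, dv/dtau = 0.2112
step 3:
  k1: at (u, v) = (-0.036586, -0.408179), (du/dtau, dv/dtau) = (-0.058871, 0.211197); Gamma_uuu = 0.763568, Gamma_uuv = -1.290515, Gamma_uvv = -4.298472, Gamma_vuu = 0.244937, Gamma_vuv = 0.693051, Gamma_vvv = 2.200390; k1 = (-0.058871, 0.211197, 0.156992, -0.081761)
  k2: at (u, v) = (-0.042473, -0.387059), (du/dtau, dv/dtau) = (-0.043172, 0.203020); Gamma_uuu = 0.843498, Gamma_uuv = -1.168679, Gamma_uvv = -4.198285, Gamma_vuu = 0.197876, Gamma_vuv = 0.602231, Gamma_vvv = 2.056201; k2 = (-0.043172, 0.203020, 0.150983, -0.074563)
  k3: at (u, v) = (-0.040903, -0.387877), (du/dtau, dv/dtau) = (-0.043773, 0.203740); Gamma_uuu = 0.839949, Gamma_uuv = -1.168736, Gamma_uvv = -4.186754, Gamma_vuu = 0.199466, Gamma_vuv = 0.603808, Gamma_vvv = 2.055770; k3 = (-0.043773, 0.203740, 0.151337, -0.074948)
  k4: at (u, v) = (-0.045341, -0.367431), (du/dtau, dv/dtau) = (-0.028604, 0.196207); Gamma_uuu = 0.909065, Gamma_uuv = -1.053119, Gamma_uvv = -4.081487, Gamma_vuu = 0.160655, Gamma_vuv = 0.522227, Gamma_vvv = 1.917513; k4 = (-0.028604, 0.196207, 0.144561, -0.068089)
  Y <- Y + (h/6)(k1 + 2k2 + 2k3 + k4): u = -0.0453, v = -0.3675, du/dtau = -0.0287, dv/dtau = 0.1962

Answer: u = -0.0453, v = -0.3675, du/dtau = -0.0287, dv/dtau = 0.1962


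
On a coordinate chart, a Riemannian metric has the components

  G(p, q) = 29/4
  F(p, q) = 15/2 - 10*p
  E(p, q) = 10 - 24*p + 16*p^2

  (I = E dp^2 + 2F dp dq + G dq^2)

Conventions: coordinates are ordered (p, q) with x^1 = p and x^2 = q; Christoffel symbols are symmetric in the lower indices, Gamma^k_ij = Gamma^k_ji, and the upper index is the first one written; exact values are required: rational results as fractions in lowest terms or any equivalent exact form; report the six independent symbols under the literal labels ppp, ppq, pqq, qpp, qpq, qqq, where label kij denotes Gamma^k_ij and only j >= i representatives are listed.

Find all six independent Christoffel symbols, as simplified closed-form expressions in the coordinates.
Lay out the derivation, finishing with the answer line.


E = 10 - 24*p + 16*p^2; F = 15/2 - 10*p; G = 29/4
Gamma^k_ij = (1/2) g^{kl} (d_i g_jl + d_j g_il - d_l g_ij), with g^inv = (1/(EG-F^2)) [[G, -F], [-F, E]]
first partials: E_p = -24 + 32*p, E_q = 0, F_p = -10, F_q = 0, G_p = 0, G_q = 0
D = EG - F^2 = 65/4 - 24*p + 16*p^2
expanded: Gamma^p_pp = (G E_p - 2F F_p + F E_q)/(2D), Gamma^p_pq = (G E_q - F G_p)/(2D), Gamma^p_qq = (2G F_q - G G_p - F G_q)/(2D), Gamma^q_pp = (2E F_p - E E_q - F E_p)/(2D), Gamma^q_pq = (E G_p - F E_q)/(2D), Gamma^q_qq = (E G_q - 2F F_q + F G_p)/(2D); substitute and cancel common factors

Answer: Gamma_ppp = (64*p - 48)/(64*p^2 - 96*p + 65), Gamma_ppq = 0, Gamma_pqq = 0, Gamma_qpp = -40/(64*p^2 - 96*p + 65), Gamma_qpq = 0, Gamma_qqq = 0


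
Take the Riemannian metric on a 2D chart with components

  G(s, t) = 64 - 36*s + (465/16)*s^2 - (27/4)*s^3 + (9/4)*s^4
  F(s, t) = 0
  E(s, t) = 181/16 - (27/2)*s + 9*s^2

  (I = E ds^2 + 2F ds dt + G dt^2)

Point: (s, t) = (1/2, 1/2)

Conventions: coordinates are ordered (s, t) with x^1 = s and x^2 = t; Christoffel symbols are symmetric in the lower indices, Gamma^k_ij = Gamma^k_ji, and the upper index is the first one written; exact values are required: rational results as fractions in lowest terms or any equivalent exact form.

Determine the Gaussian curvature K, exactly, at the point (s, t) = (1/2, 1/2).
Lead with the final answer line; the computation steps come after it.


Answer: K = -19200/344549

E = 109/16, F = 0, G = 841/16, EG - F^2 = 91669/256 at the point
E_s = -9/2, E_t = 0, F_s = 0, F_t = 0, G_s = -87/8, G_t = 0
E_tt = 0, F_st = 0, G_ss = 357/8
Apply the Brioschi formula K = (det M1 - det M2)/(EG - F^2)^2 over the derivative matrices of E, F, G.
M1 = [[-E_tt/2 + F_st - G_ss/2, E_s/2, F_s - E_t/2], [F_t - G_s/2, E, F], [G_t/2, F, G]] = [[-357/16, -9/4, 0], [87/16, 109/16, 0], [0, 0, 841/16]]; det M1 = -30091821/4096
M2 = [[0, E_t/2, G_s/2], [E_t/2, E, F], [G_s/2, F, G]] = [[0, 0, -87/16], [0, 109/16, 0], [-87/16, 0, 841/16]]; det M2 = -825021/4096
det M1 - det M2 = -1829175/256; K = -1829175/256 / (91669/256)^2 = -19200/344549


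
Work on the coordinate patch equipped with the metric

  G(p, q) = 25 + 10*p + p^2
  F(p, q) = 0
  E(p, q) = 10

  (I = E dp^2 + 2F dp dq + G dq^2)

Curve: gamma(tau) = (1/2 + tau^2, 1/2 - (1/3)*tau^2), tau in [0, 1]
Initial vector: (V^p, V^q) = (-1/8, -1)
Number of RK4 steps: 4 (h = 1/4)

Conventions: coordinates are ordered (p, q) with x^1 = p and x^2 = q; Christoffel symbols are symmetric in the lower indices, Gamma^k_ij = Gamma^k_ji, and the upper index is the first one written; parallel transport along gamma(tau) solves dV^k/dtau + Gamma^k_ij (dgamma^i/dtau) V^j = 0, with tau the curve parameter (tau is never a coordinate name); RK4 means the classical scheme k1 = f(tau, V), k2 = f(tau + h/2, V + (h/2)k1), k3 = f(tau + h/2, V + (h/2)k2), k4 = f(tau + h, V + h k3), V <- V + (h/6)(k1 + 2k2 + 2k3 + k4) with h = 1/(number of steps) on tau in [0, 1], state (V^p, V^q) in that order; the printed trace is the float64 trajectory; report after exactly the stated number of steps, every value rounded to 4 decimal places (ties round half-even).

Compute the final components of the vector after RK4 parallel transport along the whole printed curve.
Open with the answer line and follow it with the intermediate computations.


Answer: V^p = 0.0587, V^q = -0.8479

gamma'(tau) = (2*tau, -(2/3)*tau); f(tau, V)^k = -Gamma^k_ij(gamma(tau)) gamma'^i(tau) V^j; h = 1/4; intermediate values shown to 6 dp
curve data and Christoffel symbols at the stage parameters:
  tau = 0.000000: gamma = (0.500000, 0.500000), gamma' = (0.000000, 0.000000); Gamma_ppp = 0.000000, Gamma_ppq = 0.000000, Gamma_pqq = -0.550000, Gamma_qpp = 0.000000, Gamma_qpq = 0.181818, Gamma_qqq = 0.000000
  tau = 0.125000: gamma = (0.515625, 0.494792), gamma' = (0.250000, -0.083333); Gamma_ppp = 0.000000, Gamma_ppq = 0.000000, Gamma_pqq = -0.551563, Gamma_qpp = 0.000000, Gamma_qpq = 0.181303, Gamma_qqq = 0.000000
  tau = 0.250000: gamma = (0.562500, 0.479167), gamma' = (0.500000, -0.166667); Gamma_ppp = 0.000000, Gamma_ppq = 0.000000, Gamma_pqq = -0.556250, Gamma_qpp = 0.000000, Gamma_qpq = 0.179775, Gamma_qqq = 0.000000
  tau = 0.375000: gamma = (0.640625, 0.453125), gamma' = (0.750000, -0.250000); Gamma_ppp = 0.000000, Gamma_ppq = 0.000000, Gamma_pqq = -0.564063, Gamma_qpp = 0.000000, Gamma_qpq = 0.177285, Gamma_qqq = 0.000000
  tau = 0.500000: gamma = (0.750000, 0.416667), gamma' = (1.000000, -0.333333); Gamma_ppp = 0.000000, Gamma_ppq = 0.000000, Gamma_pqq = -0.575000, Gamma_qpp = 0.000000, Gamma_qpq = 0.173913, Gamma_qqq = 0.000000
  tau = 0.625000: gamma = (0.890625, 0.369792), gamma' = (1.250000, -0.416667); Gamma_ppp = 0.000000, Gamma_ppq = 0.000000, Gamma_pqq = -0.589063, Gamma_qpp = 0.000000, Gamma_qpq = 0.169761, Gamma_qqq = 0.000000
  tau = 0.750000: gamma = (1.062500, 0.312500), gamma' = (1.500000, -0.500000); Gamma_ppp = 0.000000, Gamma_ppq = 0.000000, Gamma_pqq = -0.606250, Gamma_qpp = 0.000000, Gamma_qpq = 0.164948, Gamma_qqq = 0.000000
  tau = 0.875000: gamma = (1.265625, 0.244792), gamma' = (1.750000, -0.583333); Gamma_ppp = 0.000000, Gamma_ppq = 0.000000, Gamma_pqq = -0.626563, Gamma_qpp = 0.000000, Gamma_qpq = 0.159601, Gamma_qqq = 0.000000
  tau = 1.000000: gamma = (1.500000, 0.166667), gamma' = (2.000000, -0.666667); Gamma_ppp = 0.000000, Gamma_ppq = 0.000000, Gamma_pqq = -0.650000, Gamma_qpp = 0.000000, Gamma_qpq = 0.153846, Gamma_qqq = 0.000000
step 0: V^p = -0.1250, V^q = -1.0000
step 1: k1 = (0.000000, 0.000000), k2 = (0.045964, 0.043437), k3 = (0.045714, 0.043278), k4 = (0.091705, 0.085512); V <- V + (h/6)(k1 + 2k2 + 2k3 + k4): V^p = -0.1135, V^q = -0.9892
step 2: k1 = (0.091708, 0.085516), k2 = (0.137987, 0.125584), k3 = (0.137281, 0.125174), k4 = (0.183601, 0.162002); V <- V + (h/6)(k1 + 2k2 + 2k3 + k4): V^p = -0.0791, V^q = -0.9580
step 3: k1 = (0.183617, 0.162022), k2 = (0.230163, 0.195018), k3 = (0.229151, 0.194554), k4 = (0.275650, 0.223196); V <- V + (h/6)(k1 + 2k2 + 2k3 + k4): V^p = -0.0217, V^q = -0.9095
step 4: k1 = (0.275688, 0.223236), k2 = (0.322213, 0.247414), k3 = (0.321109, 0.247111), k4 = (0.367340, 0.266839); V <- V + (h/6)(k1 + 2k2 + 2k3 + k4): V^p = 0.0587, V^q = -0.8479
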